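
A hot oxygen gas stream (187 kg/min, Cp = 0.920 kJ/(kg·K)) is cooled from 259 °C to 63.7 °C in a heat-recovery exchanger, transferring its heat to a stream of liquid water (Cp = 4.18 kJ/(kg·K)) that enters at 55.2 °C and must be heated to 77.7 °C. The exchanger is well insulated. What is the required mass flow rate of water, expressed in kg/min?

Heat released by hot stream: Q = 187 × 0.920 × (259 − 63.7) = 33599 kJ/min
Energy balance on cold side (adiabatic exchanger): Q = ṁ_c·Cp_c·(T_c,out − T_c,in)
ṁ_c = 33599 / [4.18 × (77.7 − 55.2)] = 357.25 kg/min

ṁ_c = 357 kg/min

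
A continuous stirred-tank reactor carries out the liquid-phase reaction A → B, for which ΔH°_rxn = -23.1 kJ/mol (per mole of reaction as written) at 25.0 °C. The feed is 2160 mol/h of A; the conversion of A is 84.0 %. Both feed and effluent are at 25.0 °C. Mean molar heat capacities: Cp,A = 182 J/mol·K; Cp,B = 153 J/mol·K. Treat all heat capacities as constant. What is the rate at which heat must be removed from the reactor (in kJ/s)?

Q_out = 11.6 kJ/s

Extent of reaction ξ = 0.840 × 2160 = 1814.4 mol/h
Reaction term: ξ·ΔH°_rxn = 1814.4 × -23.1 = -41913 kJ/h
Q = ΔH = -41913 kJ/h = -11.642 kW
Heat removed = 11.642 kJ/s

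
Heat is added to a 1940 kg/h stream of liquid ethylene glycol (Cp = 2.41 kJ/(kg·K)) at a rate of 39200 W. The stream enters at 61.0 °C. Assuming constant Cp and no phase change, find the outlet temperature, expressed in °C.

T_out = 91.2 °C

Q = 39200 W = 141120 kJ/h
ΔT = Q/(ṁ·Cp) = 141120/(1940×2.41) = 30.184 K
T_out = 61.0 + 30.184 = 91.184 °C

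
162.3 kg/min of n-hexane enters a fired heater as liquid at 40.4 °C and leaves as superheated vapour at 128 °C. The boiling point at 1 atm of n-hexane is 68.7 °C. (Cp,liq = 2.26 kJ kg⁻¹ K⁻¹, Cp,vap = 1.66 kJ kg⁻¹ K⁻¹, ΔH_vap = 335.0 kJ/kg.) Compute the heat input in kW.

liquid 40.4→68.7 °C: 63.958 kJ/kg
vaporisation at 68.7 °C: 335 kJ/kg
vapour 68.7→128 °C: 98.438 kJ/kg
Δh = 63.958 + 335 + 98.438 = 497.4 kJ/kg
Q = ṁ·Δh = 162.3 kg/min × 497.4 kJ/kg = 80727 kJ/min
|Q| = 1345.5 kW

Q = 1350 kW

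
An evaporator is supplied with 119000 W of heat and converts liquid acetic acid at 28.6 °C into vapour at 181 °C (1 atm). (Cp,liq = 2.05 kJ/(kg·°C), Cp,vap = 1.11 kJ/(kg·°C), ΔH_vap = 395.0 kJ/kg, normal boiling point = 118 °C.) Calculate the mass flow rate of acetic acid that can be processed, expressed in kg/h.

ṁ = 661 kg/h

Δh = 2.05×(118−28.6) + 395.0 + 1.11×(181−118) = 648.2 kJ/kg
Q = 119000 W = 119 kJ/s = 428400 kJ/h
ṁ = Q/Δh = 428400 / 648.2 = 660.91 kg/h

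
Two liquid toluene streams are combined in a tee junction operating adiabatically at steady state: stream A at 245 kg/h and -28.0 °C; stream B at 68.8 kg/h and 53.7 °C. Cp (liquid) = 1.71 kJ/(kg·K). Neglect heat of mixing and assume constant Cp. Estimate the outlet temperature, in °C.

Energy balance with Q = 0: Σ ṁᵢCp,ᵢ(T_out − Tᵢ) = 0
Σ ṁᵢCp,ᵢTᵢ = 245×1.71×-28.0 + 68.8×1.71×53.7 = -5412.9
Σ ṁᵢCp,ᵢ = 245×1.71 + 68.8×1.71 = 536.6
T_out = -5412.9 / 536.6 = -10.087 °C

T_out = -10.1 °C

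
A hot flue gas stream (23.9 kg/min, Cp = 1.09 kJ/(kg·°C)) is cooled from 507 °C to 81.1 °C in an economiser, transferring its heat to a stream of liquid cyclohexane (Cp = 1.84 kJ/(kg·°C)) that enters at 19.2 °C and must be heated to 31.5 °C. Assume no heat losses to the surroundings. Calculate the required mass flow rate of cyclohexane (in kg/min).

ṁ_c = 490 kg/min

Heat released by hot stream: Q = 23.9 × 1.09 × (507 − 81.1) = 11095 kJ/min
Energy balance on cold side (adiabatic exchanger): Q = ṁ_c·Cp_c·(T_c,out − T_c,in)
ṁ_c = 11095 / [1.84 × (31.5 − 19.2)] = 490.24 kg/min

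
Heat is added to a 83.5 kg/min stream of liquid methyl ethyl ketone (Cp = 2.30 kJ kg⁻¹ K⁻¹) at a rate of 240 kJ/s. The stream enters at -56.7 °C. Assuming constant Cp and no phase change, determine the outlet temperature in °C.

T_out = 18.3 °C

Q = 240 kJ/s = 14400 kJ/min
ΔT = Q/(ṁ·Cp) = 14400/(83.5×2.30) = 74.98 K
T_out = -56.7 + 74.98 = 18.28 °C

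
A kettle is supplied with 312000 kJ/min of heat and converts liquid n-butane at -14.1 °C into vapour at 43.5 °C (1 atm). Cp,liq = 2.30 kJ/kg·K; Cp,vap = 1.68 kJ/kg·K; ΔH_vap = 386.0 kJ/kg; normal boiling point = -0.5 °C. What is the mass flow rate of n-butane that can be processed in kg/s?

ṁ = 10.6 kg/s

Δh = 2.30×(-0.5−-14.1) + 386.0 + 1.68×(43.5−-0.5) = 491.2 kJ/kg
Q = 312000 kJ/min = 5200 kJ/s = 5200 kJ/s
ṁ = Q/Δh = 5200 / 491.2 = 10.586 kg/s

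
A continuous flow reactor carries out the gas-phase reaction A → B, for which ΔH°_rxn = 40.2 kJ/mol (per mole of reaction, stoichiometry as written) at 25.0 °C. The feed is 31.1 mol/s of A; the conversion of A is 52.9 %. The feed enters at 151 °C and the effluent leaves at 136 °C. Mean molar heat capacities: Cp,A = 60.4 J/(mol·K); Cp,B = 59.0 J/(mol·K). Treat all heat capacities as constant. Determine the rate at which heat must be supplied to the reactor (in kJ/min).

Extent of reaction ξ = 0.529 × 31.1 = 16.452 mol/s
Reaction term: ξ·ΔH°_rxn = 16.452 × 40.2 = 661.37 kJ/s
Sensible, feed 151→25 °C: -236.68 kJ/s
Outlet flows (mol/s): A 14.648, B 16.452
Sensible, products 25→136 °C: 205.95 kJ/s
Q = ΔH = 630.63 kJ/s = 630.63 kW
Heat supplied = 37838 kJ/min

Q_in = 37800 kJ/min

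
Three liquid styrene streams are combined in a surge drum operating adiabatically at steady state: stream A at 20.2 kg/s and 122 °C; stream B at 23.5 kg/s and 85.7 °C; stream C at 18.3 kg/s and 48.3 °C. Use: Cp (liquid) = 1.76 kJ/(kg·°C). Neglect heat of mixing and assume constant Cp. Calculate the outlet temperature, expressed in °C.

Energy balance with Q = 0: Σ ṁᵢCp,ᵢ(T_out − Tᵢ) = 0
T_out = Σ ṁᵢCp,ᵢTᵢ / Σ ṁᵢCp,ᵢ
      = 9437.5 / 109.12 = 86.488 °C

T_out = 86.5 °C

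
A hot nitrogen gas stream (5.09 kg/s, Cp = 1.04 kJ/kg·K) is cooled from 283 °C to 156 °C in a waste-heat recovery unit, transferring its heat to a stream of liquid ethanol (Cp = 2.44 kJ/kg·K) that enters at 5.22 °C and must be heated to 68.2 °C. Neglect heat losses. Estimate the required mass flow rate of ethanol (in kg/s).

Heat released by hot stream: Q = 5.09 × 1.04 × (283 − 156) = 672.29 kJ/s
Energy balance on cold side (adiabatic exchanger): Q = ṁ_c·Cp_c·(T_c,out − T_c,in)
ṁ_c = 672.29 / [2.44 × (68.2 − 5.22)] = 4.3748 kg/s

ṁ_c = 4.37 kg/s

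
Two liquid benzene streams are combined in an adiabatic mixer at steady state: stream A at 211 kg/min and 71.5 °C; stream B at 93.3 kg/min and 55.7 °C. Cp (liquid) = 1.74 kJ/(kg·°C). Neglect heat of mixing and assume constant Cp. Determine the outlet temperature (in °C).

T_out = 66.7 °C

Energy balance with Q = 0: Σ ṁᵢCp,ᵢ(T_out − Tᵢ) = 0
Σ ṁᵢCp,ᵢTᵢ = 211×1.74×71.5 + 93.3×1.74×55.7 = 35293
Σ ṁᵢCp,ᵢ = 211×1.74 + 93.3×1.74 = 529.48
T_out = 35293 / 529.48 = 66.656 °C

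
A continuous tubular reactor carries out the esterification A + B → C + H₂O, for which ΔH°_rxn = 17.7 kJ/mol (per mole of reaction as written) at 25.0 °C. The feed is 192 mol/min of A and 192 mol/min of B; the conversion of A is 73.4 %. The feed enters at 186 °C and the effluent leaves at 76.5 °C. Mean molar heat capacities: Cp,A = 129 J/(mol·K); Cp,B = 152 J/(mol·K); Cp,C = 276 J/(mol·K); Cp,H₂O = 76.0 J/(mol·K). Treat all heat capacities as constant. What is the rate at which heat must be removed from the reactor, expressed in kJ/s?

Extent of reaction ξ = 0.734 × 192 = 140.93 mol/min
Reaction term: ξ·ΔH°_rxn = 140.93 × 17.7 = 2494.4 kJ/min
Sensible, feed 186→25 °C: -8686.3 kJ/min
Outlet flows (mol/min): A 51.072, B 51.072, C 140.93, H₂O 140.93
Sensible, products 25→76.5 °C: 3293.8 kJ/min
Q = ΔH = -2898 kJ/min = -48.3 kW
Heat removed = 48.3 kJ/s

Q_out = 48.3 kJ/s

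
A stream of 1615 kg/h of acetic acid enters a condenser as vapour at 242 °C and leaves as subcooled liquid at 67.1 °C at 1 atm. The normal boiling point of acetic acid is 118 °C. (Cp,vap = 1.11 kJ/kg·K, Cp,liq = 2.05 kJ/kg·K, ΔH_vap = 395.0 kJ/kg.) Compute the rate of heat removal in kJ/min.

vapour 242→118 °C: -137.64 kJ/kg
condensation at 118 °C: -395 kJ/kg
liquid 118→67.1 °C: -104.34 kJ/kg
Δh = -137.64 + -395 + -104.34 = -636.99 kJ/kg
Q = ṁ·Δh = 1615 kg/h × -636.99 kJ/kg = -1.0287e+06 kJ/h
|Q| = 285.76 kW = 17146 kJ/min

Q_c = 17100 kJ/min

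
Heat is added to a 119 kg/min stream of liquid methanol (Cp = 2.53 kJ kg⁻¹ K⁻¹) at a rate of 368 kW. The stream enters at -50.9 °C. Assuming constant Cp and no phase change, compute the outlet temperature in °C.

T_out = 22.4 °C

Q = 368 kW = 22080 kJ/min
ΔT = Q/(ṁ·Cp) = 22080/(119×2.53) = 73.338 K
T_out = -50.9 + 73.338 = 22.438 °C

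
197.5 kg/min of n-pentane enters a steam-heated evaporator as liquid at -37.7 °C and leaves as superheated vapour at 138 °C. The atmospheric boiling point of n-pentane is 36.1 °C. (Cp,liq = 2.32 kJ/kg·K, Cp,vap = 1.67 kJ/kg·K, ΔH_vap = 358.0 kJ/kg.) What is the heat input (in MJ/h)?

liquid -37.7→36.1 °C: 171.22 kJ/kg
vaporisation at 36.1 °C: 358 kJ/kg
vapour 36.1→138 °C: 170.17 kJ/kg
Δh = 171.22 + 358 + 170.17 = 699.39 kJ/kg
Q = ṁ·Δh = 197.5 kg/min × 699.39 kJ/kg = 138130 kJ/min
|Q| = 2302.2 kW = 8287.8 MJ/h

Q = 8290 MJ/h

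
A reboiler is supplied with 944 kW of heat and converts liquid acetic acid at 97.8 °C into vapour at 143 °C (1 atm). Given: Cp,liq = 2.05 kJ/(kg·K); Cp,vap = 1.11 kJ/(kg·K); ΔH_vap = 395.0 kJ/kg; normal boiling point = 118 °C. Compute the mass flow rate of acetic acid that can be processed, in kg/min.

Δh = 2.05×(118−97.8) + 395.0 + 1.11×(143−118) = 464.16 kJ/kg
Q = 944 kW = 944 kJ/s = 56640 kJ/min
ṁ = Q/Δh = 56640 / 464.16 = 122.03 kg/min

ṁ = 122 kg/min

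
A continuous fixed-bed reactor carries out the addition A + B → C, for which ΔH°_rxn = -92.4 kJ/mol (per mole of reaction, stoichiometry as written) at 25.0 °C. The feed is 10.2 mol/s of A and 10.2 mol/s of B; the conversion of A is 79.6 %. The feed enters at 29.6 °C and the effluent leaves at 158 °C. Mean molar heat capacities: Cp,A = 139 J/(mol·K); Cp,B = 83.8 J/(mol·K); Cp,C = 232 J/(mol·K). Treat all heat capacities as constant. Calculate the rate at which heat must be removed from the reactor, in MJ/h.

Q_out = 1610 MJ/h

Extent of reaction ξ = 0.796 × 10.2 = 8.1192 mol/s
Reaction term: ξ·ΔH°_rxn = 8.1192 × -92.4 = -750.21 kJ/s
Sensible, feed 29.6→25 °C: -10.454 kJ/s
Outlet flows (mol/s): A 2.0808, B 2.0808, C 8.1192
Sensible, products 25→158 °C: 312.19 kJ/s
Q = ΔH = -448.48 kJ/s = -448.48 kW
Heat removed = 1614.5 MJ/h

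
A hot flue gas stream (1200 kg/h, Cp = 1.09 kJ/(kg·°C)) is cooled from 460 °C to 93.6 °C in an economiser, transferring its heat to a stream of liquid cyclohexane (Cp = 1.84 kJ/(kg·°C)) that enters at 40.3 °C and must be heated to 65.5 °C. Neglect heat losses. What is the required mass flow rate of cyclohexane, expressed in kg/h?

ṁ_c = 10300 kg/h

Heat released by hot stream: Q = 1200 × 1.09 × (460 − 93.6) = 479250 kJ/h
Energy balance on cold side (adiabatic exchanger): Q = ṁ_c·Cp_c·(T_c,out − T_c,in)
ṁ_c = 479250 / [1.84 × (65.5 − 40.3)] = 10336 kg/h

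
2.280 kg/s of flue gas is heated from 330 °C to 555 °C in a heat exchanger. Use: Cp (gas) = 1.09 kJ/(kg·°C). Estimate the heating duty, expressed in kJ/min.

Q = 33600 kJ/min

Q = ṁ·Cp·ΔT = 2.280 × 1.09 × (555 − 330) = 559.17 kJ/s
Heating duty = 33550 kJ/min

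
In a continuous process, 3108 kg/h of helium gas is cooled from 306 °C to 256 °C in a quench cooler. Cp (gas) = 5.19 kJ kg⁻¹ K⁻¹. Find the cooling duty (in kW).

Q_c = 224 kW

Q = ṁ·Cp·ΔT = 3108 × 5.19 × (256 − 306) = -806530 kJ/h
Converting: 806530 / 3600 s = 224.03 kW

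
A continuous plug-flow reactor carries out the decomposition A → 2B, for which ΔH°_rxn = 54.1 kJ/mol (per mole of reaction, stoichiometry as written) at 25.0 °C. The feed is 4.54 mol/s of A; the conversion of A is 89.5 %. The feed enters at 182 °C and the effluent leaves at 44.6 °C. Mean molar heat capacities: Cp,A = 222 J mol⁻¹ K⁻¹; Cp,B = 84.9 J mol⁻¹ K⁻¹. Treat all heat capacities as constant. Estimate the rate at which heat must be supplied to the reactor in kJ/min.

Extent of reaction ξ = 0.895 × 4.54 = 4.0633 mol/s
Reaction term: ξ·ΔH°_rxn = 4.0633 × 54.1 = 219.82 kJ/s
Sensible, feed 182→25 °C: -158.24 kJ/s
Outlet flows (mol/s): A 0.4767, B 8.1266
Sensible, products 25→44.6 °C: 15.597 kJ/s
Q = ΔH = 77.185 kJ/s = 77.185 kW
Heat supplied = 4631.1 kJ/min

Q_in = 4630 kJ/min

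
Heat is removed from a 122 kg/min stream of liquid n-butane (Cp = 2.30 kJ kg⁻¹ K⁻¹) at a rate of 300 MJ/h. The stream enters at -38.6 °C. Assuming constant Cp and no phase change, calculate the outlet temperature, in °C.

T_out = -56.4 °C

Q = 300 MJ/h = 5000 kJ/min
ΔT = Q/(ṁ·Cp) = 5000/(122×2.30) = 17.819 K
T_out = -38.6 − 17.819 = -56.419 °C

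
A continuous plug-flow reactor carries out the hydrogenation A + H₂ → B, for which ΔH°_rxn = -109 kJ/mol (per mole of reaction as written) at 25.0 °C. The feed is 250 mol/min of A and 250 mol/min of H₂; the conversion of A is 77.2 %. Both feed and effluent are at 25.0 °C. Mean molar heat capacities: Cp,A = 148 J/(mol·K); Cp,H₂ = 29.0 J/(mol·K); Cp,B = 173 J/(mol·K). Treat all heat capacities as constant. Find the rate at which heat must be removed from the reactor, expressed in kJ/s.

Extent of reaction ξ = 0.772 × 250 = 193 mol/min
Reaction term: ξ·ΔH°_rxn = 193 × -109 = -21037 kJ/min
Q = ΔH = -21037 kJ/min = -350.62 kW
Heat removed = 350.62 kJ/s

Q_out = 351 kJ/s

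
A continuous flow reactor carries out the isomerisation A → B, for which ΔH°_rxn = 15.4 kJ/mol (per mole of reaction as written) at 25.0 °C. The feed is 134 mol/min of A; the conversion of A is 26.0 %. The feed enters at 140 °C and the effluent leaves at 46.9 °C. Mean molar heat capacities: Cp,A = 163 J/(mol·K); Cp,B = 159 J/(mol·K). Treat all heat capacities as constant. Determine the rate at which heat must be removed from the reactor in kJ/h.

Extent of reaction ξ = 0.260 × 134 = 34.84 mol/min
Reaction term: ξ·ΔH°_rxn = 34.84 × 15.4 = 536.54 kJ/min
Sensible, feed 140→25 °C: -2511.8 kJ/min
Outlet flows (mol/min): A 99.16, B 34.84
Sensible, products 25→46.9 °C: 475.29 kJ/min
Q = ΔH = -1500 kJ/min = -25 kW
Heat removed = 90000 kJ/h

Q_out = 90000 kJ/h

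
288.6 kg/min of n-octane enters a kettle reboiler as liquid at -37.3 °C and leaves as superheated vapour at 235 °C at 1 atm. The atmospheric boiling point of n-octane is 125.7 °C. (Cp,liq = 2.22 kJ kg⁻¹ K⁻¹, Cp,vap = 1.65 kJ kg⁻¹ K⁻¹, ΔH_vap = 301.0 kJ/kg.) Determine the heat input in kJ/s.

liquid -37.3→125.7 °C: 361.86 kJ/kg
vaporisation at 125.7 °C: 301 kJ/kg
vapour 125.7→235 °C: 180.34 kJ/kg
Δh = 361.86 + 301 + 180.34 = 843.21 kJ/kg
Q = ṁ·Δh = 288.6 kg/min × 843.21 kJ/kg = 243350 kJ/min
|Q| = 4055.8 kW

Q = 4060 kJ/s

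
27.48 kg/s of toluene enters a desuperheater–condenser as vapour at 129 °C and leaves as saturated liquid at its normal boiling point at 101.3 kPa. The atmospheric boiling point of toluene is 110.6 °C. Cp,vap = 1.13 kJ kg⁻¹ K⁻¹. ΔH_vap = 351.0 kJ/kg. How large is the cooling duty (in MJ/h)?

vapour 129→110.6 °C: -20.792 kJ/kg
condensation at 110.6 °C: -351 kJ/kg
Δh = -20.792 + -351 = -371.79 kJ/kg
Q = ṁ·Δh = 27.48 kg/s × -371.79 kJ/kg = -10217 kJ/s
|Q| = 10217 kW = 36781 MJ/h

Q_c = 36800 MJ/h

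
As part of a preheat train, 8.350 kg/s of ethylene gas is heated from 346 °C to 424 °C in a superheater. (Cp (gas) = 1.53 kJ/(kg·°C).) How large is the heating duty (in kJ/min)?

Q = ṁ·Cp·ΔT = 8.350 × 1.53 × (424 − 346) = 996.49 kJ/s
Heating duty = 59789 kJ/min

Q = 59800 kJ/min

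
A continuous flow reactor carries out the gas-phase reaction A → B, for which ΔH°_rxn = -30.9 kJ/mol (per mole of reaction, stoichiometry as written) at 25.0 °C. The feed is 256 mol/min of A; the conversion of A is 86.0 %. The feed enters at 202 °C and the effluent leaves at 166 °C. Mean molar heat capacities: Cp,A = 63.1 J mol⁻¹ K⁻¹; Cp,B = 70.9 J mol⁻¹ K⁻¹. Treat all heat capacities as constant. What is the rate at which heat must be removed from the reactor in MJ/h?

Q_out = 429 MJ/h

Extent of reaction ξ = 0.860 × 256 = 220.16 mol/min
Reaction term: ξ·ΔH°_rxn = 220.16 × -30.9 = -6802.9 kJ/min
Sensible, feed 202→25 °C: -2859.2 kJ/min
Outlet flows (mol/min): A 35.84, B 220.16
Sensible, products 25→166 °C: 2519.8 kJ/min
Q = ΔH = -7142.3 kJ/min = -119.04 kW
Heat removed = 428.54 MJ/h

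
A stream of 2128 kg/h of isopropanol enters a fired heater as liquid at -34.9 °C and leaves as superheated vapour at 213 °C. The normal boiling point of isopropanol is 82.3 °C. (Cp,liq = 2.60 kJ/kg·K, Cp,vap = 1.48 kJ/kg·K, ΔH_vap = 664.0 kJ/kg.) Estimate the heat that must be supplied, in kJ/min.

Q = 41200 kJ/min

liquid -34.9→82.3 °C: 304.72 kJ/kg
vaporisation at 82.3 °C: 664 kJ/kg
vapour 82.3→213 °C: 193.44 kJ/kg
Δh = 304.72 + 664 + 193.44 = 1162.2 kJ/kg
Q = ṁ·Δh = 2128 kg/h × 1162.2 kJ/kg = 2.4731e+06 kJ/h
|Q| = 686.96 kW = 41218 kJ/min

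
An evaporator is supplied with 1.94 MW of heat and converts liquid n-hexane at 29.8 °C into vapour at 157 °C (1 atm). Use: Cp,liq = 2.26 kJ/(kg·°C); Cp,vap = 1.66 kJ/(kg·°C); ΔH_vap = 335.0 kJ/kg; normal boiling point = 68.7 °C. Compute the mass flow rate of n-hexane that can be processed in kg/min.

ṁ = 204 kg/min

Δh = 2.26×(68.7−29.8) + 335.0 + 1.66×(157−68.7) = 569.49 kJ/kg
Q = 1.94 MW = 1940 kJ/s = 116400 kJ/min
ṁ = Q/Δh = 116400 / 569.49 = 204.39 kg/min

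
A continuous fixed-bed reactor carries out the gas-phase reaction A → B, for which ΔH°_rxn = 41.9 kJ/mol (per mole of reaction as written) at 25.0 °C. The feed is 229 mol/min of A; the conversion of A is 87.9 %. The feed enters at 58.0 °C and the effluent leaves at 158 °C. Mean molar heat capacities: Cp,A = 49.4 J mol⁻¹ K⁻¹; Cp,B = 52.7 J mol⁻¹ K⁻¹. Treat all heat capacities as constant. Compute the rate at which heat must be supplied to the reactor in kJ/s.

Extent of reaction ξ = 0.879 × 229 = 201.29 mol/min
Reaction term: ξ·ΔH°_rxn = 201.29 × 41.9 = 8434.1 kJ/min
Sensible, feed 58.0→25 °C: -373.32 kJ/min
Outlet flows (mol/min): A 27.709, B 201.29
Sensible, products 25→158 °C: 1592.9 kJ/min
Q = ΔH = 9653.7 kJ/min = 160.89 kW
Heat supplied = 160.89 kJ/s

Q_in = 161 kJ/s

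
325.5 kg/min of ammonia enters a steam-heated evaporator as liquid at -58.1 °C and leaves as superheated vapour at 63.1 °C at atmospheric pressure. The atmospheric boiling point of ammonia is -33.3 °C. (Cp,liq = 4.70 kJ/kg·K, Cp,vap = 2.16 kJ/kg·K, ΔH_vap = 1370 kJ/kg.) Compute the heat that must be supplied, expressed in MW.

Q = 9.19 MW

liquid -58.1→-33.3 °C: 116.56 kJ/kg
vaporisation at -33.3 °C: 1370 kJ/kg
vapour -33.3→63.1 °C: 208.22 kJ/kg
Δh = 116.56 + 1370 + 208.22 = 1694.8 kJ/kg
Q = ṁ·Δh = 325.5 kg/min × 1694.8 kJ/kg = 551650 kJ/min
|Q| = 9194.2 kW = 9.1942 MW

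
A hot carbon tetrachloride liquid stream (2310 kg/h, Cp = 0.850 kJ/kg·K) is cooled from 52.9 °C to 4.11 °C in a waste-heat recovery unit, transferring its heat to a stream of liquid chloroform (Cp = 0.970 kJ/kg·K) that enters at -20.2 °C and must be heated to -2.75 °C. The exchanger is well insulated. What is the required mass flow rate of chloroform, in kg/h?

ṁ_c = 5660 kg/h

Heat released by hot stream: Q = 2310 × 0.850 × (52.9 − 4.11) = 95799 kJ/h
Energy balance on cold side (adiabatic exchanger): Q = ṁ_c·Cp_c·(T_c,out − T_c,in)
ṁ_c = 95799 / [0.970 × (-2.75 − -20.2)] = 5659.7 kg/h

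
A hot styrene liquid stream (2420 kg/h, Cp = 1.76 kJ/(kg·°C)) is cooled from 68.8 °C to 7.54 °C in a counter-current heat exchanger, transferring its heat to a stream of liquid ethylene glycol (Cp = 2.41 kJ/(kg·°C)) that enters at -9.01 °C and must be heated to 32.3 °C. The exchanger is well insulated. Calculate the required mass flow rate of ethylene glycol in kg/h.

Heat released by hot stream: Q = 2420 × 1.76 × (68.8 − 7.54) = 260920 kJ/h
Energy balance on cold side (adiabatic exchanger): Q = ṁ_c·Cp_c·(T_c,out − T_c,in)
ṁ_c = 260920 / [2.41 × (32.3 − -9.01)] = 2620.8 kg/h

ṁ_c = 2620 kg/h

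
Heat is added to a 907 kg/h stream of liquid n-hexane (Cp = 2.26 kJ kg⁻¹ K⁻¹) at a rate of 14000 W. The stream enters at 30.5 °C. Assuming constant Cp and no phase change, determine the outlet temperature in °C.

Q = 14000 W = 50400 kJ/h
ΔT = Q/(ṁ·Cp) = 50400/(907×2.26) = 24.588 K
T_out = 30.5 + 24.588 = 55.088 °C

T_out = 55.1 °C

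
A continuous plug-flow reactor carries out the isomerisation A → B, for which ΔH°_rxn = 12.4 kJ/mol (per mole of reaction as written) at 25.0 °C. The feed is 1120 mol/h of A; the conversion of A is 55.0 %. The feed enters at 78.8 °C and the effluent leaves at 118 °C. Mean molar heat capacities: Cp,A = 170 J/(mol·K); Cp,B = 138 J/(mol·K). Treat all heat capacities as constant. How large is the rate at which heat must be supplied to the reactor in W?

Q_in = 3690 W

Extent of reaction ξ = 0.550 × 1120 = 616 mol/h
Reaction term: ξ·ΔH°_rxn = 616 × 12.4 = 7638.4 kJ/h
Sensible, feed 78.8→25 °C: -10244 kJ/h
Outlet flows (mol/h): A 504, B 616
Sensible, products 25→118 °C: 15874 kJ/h
Q = ΔH = 13269 kJ/h = 3.6858 kW
Heat supplied = 3685.8 W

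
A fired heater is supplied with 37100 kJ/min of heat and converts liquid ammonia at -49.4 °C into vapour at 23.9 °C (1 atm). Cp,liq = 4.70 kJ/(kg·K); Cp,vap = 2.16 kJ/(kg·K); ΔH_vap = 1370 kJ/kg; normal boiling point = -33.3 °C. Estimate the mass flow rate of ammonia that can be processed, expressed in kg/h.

ṁ = 1420 kg/h

Δh = 4.70×(-33.3−-49.4) + 1370 + 2.16×(23.9−-33.3) = 1569.2 kJ/kg
Q = 37100 kJ/min = 618.33 kJ/s = 2.226e+06 kJ/h
ṁ = Q/Δh = 2.226e+06 / 1569.2 = 1418.5 kg/h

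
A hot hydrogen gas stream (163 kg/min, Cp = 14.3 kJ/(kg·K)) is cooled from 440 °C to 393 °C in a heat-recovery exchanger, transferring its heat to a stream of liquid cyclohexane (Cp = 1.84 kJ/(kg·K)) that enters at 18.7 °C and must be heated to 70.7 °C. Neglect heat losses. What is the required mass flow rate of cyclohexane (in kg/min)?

Heat released by hot stream: Q = 163 × 14.3 × (440 − 393) = 109550 kJ/min
Energy balance on cold side (adiabatic exchanger): Q = ṁ_c·Cp_c·(T_c,out − T_c,in)
ṁ_c = 109550 / [1.84 × (70.7 − 18.7)] = 1145 kg/min

ṁ_c = 1140 kg/min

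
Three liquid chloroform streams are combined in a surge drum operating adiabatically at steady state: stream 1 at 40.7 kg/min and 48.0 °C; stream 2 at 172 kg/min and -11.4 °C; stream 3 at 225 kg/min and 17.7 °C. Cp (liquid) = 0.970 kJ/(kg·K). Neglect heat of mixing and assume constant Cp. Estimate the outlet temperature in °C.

Energy balance with Q = 0: Σ ṁᵢCp,ᵢ(T_out − Tᵢ) = 0
T_out = Σ ṁᵢCp,ᵢTᵢ / Σ ṁᵢCp,ᵢ
      = 3856 / 424.57 = 9.0822 °C

T_out = 9.08 °C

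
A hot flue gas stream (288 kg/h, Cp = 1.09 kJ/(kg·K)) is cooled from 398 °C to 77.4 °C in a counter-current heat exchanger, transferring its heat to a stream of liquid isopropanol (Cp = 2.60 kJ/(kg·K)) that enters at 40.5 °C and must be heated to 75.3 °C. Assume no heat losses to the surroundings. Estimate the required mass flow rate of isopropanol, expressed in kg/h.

ṁ_c = 1110 kg/h

Heat released by hot stream: Q = 288 × 1.09 × (398 − 77.4) = 100640 kJ/h
Energy balance on cold side (adiabatic exchanger): Q = ṁ_c·Cp_c·(T_c,out − T_c,in)
ṁ_c = 100640 / [2.60 × (75.3 − 40.5)] = 1112.3 kg/h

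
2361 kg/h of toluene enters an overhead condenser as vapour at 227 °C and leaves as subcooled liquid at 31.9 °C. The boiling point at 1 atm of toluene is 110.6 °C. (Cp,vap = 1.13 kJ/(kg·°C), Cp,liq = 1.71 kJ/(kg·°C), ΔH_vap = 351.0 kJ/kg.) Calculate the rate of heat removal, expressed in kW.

vapour 227→110.6 °C: -131.53 kJ/kg
condensation at 110.6 °C: -351 kJ/kg
liquid 110.6→31.9 °C: -134.58 kJ/kg
Δh = -131.53 + -351 + -134.58 = -617.11 kJ/kg
Q = ṁ·Δh = 2361 kg/h × -617.11 kJ/kg = -1.457e+06 kJ/h
|Q| = 404.72 kW

Q_c = 405 kW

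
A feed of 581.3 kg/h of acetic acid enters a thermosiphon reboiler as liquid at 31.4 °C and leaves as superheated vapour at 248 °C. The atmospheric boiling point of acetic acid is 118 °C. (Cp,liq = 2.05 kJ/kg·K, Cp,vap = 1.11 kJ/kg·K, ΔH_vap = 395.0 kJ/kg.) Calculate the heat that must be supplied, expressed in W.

Q = 116000 W

liquid 31.4→118 °C: 177.53 kJ/kg
vaporisation at 118 °C: 395 kJ/kg
vapour 118→248 °C: 144.3 kJ/kg
Δh = 177.53 + 395 + 144.3 = 716.83 kJ/kg
Q = ṁ·Δh = 581.3 kg/h × 716.83 kJ/kg = 416690 kJ/h
|Q| = 115.75 kW = 115750 W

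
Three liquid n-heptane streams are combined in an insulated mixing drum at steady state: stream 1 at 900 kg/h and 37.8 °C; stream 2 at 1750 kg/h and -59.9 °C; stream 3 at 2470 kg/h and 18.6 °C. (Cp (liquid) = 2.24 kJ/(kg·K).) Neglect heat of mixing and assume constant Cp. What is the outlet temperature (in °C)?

T_out = -4.86 °C

Energy balance with Q = 0: Σ ṁᵢCp,ᵢ(T_out − Tᵢ) = 0
Σ ṁᵢCp,ᵢTᵢ = 900×2.24×37.8 + 1750×2.24×-59.9 + 2470×2.24×18.6 = -55693
Σ ṁᵢCp,ᵢ = 900×2.24 + 1750×2.24 + 2470×2.24 = 11469
T_out = -55693 / 11469 = -4.8561 °C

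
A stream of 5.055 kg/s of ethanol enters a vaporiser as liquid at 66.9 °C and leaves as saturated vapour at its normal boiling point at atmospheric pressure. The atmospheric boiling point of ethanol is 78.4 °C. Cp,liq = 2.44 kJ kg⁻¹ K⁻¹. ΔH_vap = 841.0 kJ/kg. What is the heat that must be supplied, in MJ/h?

Q = 15800 MJ/h

liquid 66.9→78.4 °C: 28.06 kJ/kg
vaporisation at 78.4 °C: 841 kJ/kg
Δh = 28.06 + 841 = 869.06 kJ/kg
Q = ṁ·Δh = 5.055 kg/s × 869.06 kJ/kg = 4393.1 kJ/s
|Q| = 4393.1 kW = 15815 MJ/h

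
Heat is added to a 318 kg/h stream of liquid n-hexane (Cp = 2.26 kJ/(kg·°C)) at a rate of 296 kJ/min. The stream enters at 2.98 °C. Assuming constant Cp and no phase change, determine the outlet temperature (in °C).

T_out = 27.7 °C

Q = 296 kJ/min = 17760 kJ/h
ΔT = Q/(ṁ·Cp) = 17760/(318×2.26) = 24.712 K
T_out = 2.98 + 24.712 = 27.692 °C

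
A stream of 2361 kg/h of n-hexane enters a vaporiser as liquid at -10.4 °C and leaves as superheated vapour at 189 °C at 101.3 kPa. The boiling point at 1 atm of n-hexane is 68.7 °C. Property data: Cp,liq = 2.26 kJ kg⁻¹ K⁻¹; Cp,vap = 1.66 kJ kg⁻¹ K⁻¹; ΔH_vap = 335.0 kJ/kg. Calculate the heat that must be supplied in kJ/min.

liquid -10.4→68.7 °C: 178.77 kJ/kg
vaporisation at 68.7 °C: 335 kJ/kg
vapour 68.7→189 °C: 199.7 kJ/kg
Δh = 178.77 + 335 + 199.7 = 713.46 kJ/kg
Q = ṁ·Δh = 2361 kg/h × 713.46 kJ/kg = 1.6845e+06 kJ/h
|Q| = 467.91 kW = 28075 kJ/min

Q = 28100 kJ/min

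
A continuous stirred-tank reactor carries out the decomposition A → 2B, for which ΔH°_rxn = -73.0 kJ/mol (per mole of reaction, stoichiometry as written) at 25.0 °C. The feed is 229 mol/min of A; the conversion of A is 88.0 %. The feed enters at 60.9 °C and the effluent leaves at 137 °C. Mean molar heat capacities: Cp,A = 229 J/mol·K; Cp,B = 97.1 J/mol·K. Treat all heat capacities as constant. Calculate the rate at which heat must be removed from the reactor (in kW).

Q_out = 192 kW

Extent of reaction ξ = 0.880 × 229 = 201.52 mol/min
Reaction term: ξ·ΔH°_rxn = 201.52 × -73.0 = -14711 kJ/min
Sensible, feed 60.9→25 °C: -1882.6 kJ/min
Outlet flows (mol/min): A 27.48, B 403.04
Sensible, products 25→137 °C: 5087.9 kJ/min
Q = ΔH = -11506 kJ/min = -191.76 kW
Heat removed = 191.76 kW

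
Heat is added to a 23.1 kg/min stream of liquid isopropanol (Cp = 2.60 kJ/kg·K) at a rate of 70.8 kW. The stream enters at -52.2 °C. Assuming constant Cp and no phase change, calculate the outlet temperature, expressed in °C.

T_out = 18.5 °C

Q = 70.8 kW = 4248 kJ/min
ΔT = Q/(ṁ·Cp) = 4248/(23.1×2.60) = 70.729 K
T_out = -52.2 + 70.729 = 18.529 °C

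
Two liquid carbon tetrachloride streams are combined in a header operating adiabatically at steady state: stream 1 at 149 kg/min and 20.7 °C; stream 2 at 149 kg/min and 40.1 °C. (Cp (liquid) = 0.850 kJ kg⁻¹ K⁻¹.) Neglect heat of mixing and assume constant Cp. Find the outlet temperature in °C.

T_out = 30.4 °C

Adiabatic, steady state ⇒ Σ ṁᵢCp,ᵢ(T_out − Tᵢ) = 0
Σ ṁᵢCp,ᵢTᵢ = 149×0.850×20.7 + 149×0.850×40.1 = 7700.3
Σ ṁᵢCp,ᵢ = 149×0.850 + 149×0.850 = 253.3
T_out = 7700.3 / 253.3 = 30.4 °C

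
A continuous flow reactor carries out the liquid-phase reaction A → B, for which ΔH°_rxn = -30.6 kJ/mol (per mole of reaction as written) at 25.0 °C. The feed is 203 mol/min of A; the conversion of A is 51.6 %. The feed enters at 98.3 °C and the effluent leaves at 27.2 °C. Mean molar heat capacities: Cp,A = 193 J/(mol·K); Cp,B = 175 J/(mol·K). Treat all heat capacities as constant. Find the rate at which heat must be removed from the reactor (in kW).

Extent of reaction ξ = 0.516 × 203 = 104.75 mol/min
Reaction term: ξ·ΔH°_rxn = 104.75 × -30.6 = -3205.3 kJ/min
Sensible, feed 98.3→25 °C: -2871.8 kJ/min
Outlet flows (mol/min): A 98.252, B 104.75
Sensible, products 25→27.2 °C: 82.046 kJ/min
Q = ΔH = -5995.1 kJ/min = -99.918 kW
Heat removed = 99.918 kW

Q_out = 99.9 kW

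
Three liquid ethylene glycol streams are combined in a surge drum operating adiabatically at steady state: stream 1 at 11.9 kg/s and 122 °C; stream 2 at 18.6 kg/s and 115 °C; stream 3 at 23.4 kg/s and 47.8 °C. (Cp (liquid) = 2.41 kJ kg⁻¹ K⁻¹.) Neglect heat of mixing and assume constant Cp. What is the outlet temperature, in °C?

T_out = 87.4 °C

Adiabatic, steady state ⇒ Σ ṁᵢCp,ᵢ(T_out − Tᵢ) = 0
T_out = Σ ṁᵢCp,ᵢTᵢ / Σ ṁᵢCp,ᵢ
      = 11349 / 129.9 = 87.371 °C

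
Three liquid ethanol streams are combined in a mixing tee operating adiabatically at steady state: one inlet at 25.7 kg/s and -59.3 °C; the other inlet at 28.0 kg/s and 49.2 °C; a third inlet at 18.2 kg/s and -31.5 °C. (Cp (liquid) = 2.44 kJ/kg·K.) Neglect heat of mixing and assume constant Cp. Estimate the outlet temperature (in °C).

T_out = -10.0 °C

Energy balance with Q = 0: Σ ṁᵢCp,ᵢ(T_out − Tᵢ) = 0
T_out = Σ ṁᵢCp,ᵢTᵢ / Σ ṁᵢCp,ᵢ
      = -1756.1 / 175.44 = -10.01 °C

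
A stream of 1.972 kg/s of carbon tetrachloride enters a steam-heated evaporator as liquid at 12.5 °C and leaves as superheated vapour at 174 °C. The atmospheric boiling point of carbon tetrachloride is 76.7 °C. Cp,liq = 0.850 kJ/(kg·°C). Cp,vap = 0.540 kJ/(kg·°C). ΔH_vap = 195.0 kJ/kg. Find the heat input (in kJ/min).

Q = 35700 kJ/min

liquid 12.5→76.7 °C: 54.57 kJ/kg
vaporisation at 76.7 °C: 195 kJ/kg
vapour 76.7→174 °C: 52.542 kJ/kg
Δh = 54.57 + 195 + 52.542 = 302.11 kJ/kg
Q = ṁ·Δh = 1.972 kg/s × 302.11 kJ/kg = 595.76 kJ/s
|Q| = 595.76 kW = 35746 kJ/min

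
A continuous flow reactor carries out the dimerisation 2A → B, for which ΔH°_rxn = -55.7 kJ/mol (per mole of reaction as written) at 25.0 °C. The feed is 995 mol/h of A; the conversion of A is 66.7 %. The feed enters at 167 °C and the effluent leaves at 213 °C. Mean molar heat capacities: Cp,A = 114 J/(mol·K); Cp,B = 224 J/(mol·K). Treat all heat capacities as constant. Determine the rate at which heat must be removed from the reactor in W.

Extent of reaction ξ = 0.667 × 995 / 2 = 331.83 mol/h
Reaction term: ξ·ΔH°_rxn = 331.83 × -55.7 = -18483 kJ/h
Sensible, feed 167→25 °C: -16107 kJ/h
Outlet flows (mol/h): A 331.33, B 331.83
Sensible, products 25→213 °C: 21075 kJ/h
Q = ΔH = -13515 kJ/h = -3.7541 kW
Heat removed = 3754.1 W

Q_out = 3750 W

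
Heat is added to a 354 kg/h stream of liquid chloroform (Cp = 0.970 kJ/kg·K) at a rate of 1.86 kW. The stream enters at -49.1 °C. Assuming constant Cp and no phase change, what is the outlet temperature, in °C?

Q = 1.86 kW = 6696 kJ/h
ΔT = Q/(ṁ·Cp) = 6696/(354×0.970) = 19.5 K
T_out = -49.1 + 19.5 = -29.6 °C

T_out = -29.6 °C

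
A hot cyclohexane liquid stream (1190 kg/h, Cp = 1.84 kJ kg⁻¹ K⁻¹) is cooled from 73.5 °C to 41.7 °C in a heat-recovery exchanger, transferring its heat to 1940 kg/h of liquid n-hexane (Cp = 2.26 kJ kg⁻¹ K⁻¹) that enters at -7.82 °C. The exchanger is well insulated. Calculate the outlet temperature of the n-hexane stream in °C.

Heat released by hot stream: Q = 1190 × 1.84 × (73.5 − 41.7) = 69629 kJ/h
Energy balance on cold side (adiabatic exchanger): Q = ṁ_c·Cp_c·(T_c,out − T_c,in)
T_c,out = -7.82 + 69629/(1940 × 2.26) = 8.0611 °C

T_c,out = 8.06 °C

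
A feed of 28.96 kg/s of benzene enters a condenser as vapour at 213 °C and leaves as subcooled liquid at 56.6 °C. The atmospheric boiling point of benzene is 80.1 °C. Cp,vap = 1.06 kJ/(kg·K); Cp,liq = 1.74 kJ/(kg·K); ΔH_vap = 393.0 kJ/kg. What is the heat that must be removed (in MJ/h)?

Q_c = 59900 MJ/h

vapour 213→80.1 °C: -140.87 kJ/kg
condensation at 80.1 °C: -393 kJ/kg
liquid 80.1→56.6 °C: -40.89 kJ/kg
Δh = -140.87 + -393 + -40.89 = -574.76 kJ/kg
Q = ṁ·Δh = 28.96 kg/s × -574.76 kJ/kg = -16645 kJ/s
|Q| = 16645 kW = 59923 MJ/h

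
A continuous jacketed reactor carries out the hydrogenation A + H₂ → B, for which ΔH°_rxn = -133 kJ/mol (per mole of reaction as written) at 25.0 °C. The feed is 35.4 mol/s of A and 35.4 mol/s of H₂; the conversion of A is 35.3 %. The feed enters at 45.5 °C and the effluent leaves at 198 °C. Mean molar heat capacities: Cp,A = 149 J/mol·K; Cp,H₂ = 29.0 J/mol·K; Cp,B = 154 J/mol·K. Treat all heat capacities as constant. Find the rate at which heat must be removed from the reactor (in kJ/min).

Q_out = 45200 kJ/min

Extent of reaction ξ = 0.353 × 35.4 = 12.496 mol/s
Reaction term: ξ·ΔH°_rxn = 12.496 × -133 = -1662 kJ/s
Sensible, feed 45.5→25 °C: -129.17 kJ/s
Outlet flows (mol/s): A 22.904, H₂ 22.904, B 12.496
Sensible, products 25→198 °C: 1038.2 kJ/s
Q = ΔH = -752.95 kJ/s = -752.95 kW
Heat removed = 45177 kJ/min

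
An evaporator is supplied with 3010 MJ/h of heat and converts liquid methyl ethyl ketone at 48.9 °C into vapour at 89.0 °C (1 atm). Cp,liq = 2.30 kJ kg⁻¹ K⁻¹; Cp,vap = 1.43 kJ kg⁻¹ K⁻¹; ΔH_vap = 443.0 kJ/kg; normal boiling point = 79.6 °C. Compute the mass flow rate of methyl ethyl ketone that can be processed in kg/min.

ṁ = 95.2 kg/min

Δh = 2.30×(79.6−48.9) + 443.0 + 1.43×(89.0−79.6) = 527.05 kJ/kg
Q = 3010 MJ/h = 836.11 kJ/s = 50167 kJ/min
ṁ = Q/Δh = 50167 / 527.05 = 95.184 kg/min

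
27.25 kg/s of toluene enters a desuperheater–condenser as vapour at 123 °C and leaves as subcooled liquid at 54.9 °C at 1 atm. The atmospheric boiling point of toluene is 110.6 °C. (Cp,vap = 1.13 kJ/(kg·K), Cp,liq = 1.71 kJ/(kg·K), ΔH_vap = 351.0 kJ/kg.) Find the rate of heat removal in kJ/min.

vapour 123→110.6 °C: -14.012 kJ/kg
condensation at 110.6 °C: -351 kJ/kg
liquid 110.6→54.9 °C: -95.247 kJ/kg
Δh = -14.012 + -351 + -95.247 = -460.26 kJ/kg
Q = ṁ·Δh = 27.25 kg/s × -460.26 kJ/kg = -12542 kJ/s
|Q| = 12542 kW = 752520 kJ/min

Q_c = 753000 kJ/min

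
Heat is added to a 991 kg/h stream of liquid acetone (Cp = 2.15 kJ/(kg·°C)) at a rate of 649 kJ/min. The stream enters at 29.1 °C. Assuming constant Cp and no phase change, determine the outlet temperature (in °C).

T_out = 47.4 °C

Q = 649 kJ/min = 38940 kJ/h
ΔT = Q/(ṁ·Cp) = 38940/(991×2.15) = 18.276 K
T_out = 29.1 + 18.276 = 47.376 °C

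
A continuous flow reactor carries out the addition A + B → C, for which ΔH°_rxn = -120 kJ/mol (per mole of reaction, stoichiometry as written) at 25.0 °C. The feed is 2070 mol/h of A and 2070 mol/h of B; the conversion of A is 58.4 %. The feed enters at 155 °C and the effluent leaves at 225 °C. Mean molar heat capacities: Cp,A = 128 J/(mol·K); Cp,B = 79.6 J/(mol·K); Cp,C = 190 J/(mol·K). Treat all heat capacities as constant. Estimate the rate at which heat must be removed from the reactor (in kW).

Extent of reaction ξ = 0.584 × 2070 = 1208.9 mol/h
Reaction term: ξ·ΔH°_rxn = 1208.9 × -120 = -145070 kJ/h
Sensible, feed 155→25 °C: -55865 kJ/h
Outlet flows (mol/h): A 861.12, B 861.12, C 1208.9
Sensible, products 25→225 °C: 81691 kJ/h
Q = ΔH = -119240 kJ/h = -33.122 kW
Heat removed = 33.122 kW

Q_out = 33.1 kW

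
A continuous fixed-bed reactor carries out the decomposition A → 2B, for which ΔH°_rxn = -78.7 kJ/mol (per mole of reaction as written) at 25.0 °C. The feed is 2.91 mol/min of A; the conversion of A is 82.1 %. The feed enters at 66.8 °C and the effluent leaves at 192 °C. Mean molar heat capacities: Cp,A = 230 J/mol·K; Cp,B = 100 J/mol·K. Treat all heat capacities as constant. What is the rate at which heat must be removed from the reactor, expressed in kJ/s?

Q_out = 1.94 kJ/s

Extent of reaction ξ = 0.821 × 2.91 = 2.3891 mol/min
Reaction term: ξ·ΔH°_rxn = 2.3891 × -78.7 = -188.02 kJ/min
Sensible, feed 66.8→25 °C: -27.977 kJ/min
Outlet flows (mol/min): A 0.52089, B 4.7782
Sensible, products 25→192 °C: 99.804 kJ/min
Q = ΔH = -116.2 kJ/min = -1.9366 kW
Heat removed = 1.9366 kJ/s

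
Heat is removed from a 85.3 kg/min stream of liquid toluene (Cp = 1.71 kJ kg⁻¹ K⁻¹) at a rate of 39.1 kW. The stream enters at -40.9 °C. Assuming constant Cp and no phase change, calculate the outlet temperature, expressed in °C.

Q = 39.1 kW = 2346 kJ/min
ΔT = Q/(ṁ·Cp) = 2346/(85.3×1.71) = 16.084 K
T_out = -40.9 − 16.084 = -56.984 °C

T_out = -57.0 °C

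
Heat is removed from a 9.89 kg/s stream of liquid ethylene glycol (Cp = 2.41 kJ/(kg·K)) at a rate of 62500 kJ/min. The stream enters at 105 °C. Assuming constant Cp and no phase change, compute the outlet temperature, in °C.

T_out = 61.3 °C

Q = 62500 kJ/min = 1041.7 kJ/s
ΔT = Q/(ṁ·Cp) = 1041.7/(9.89×2.41) = 43.703 K
T_out = 105 − 43.703 = 61.297 °C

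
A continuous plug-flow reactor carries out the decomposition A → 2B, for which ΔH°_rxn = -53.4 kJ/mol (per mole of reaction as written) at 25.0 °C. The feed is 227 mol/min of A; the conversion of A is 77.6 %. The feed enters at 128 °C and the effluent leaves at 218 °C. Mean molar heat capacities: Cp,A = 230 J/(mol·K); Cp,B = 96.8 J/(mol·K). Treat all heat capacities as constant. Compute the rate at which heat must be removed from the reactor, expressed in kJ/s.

Q_out = 99.1 kJ/s

Extent of reaction ξ = 0.776 × 227 = 176.15 mol/min
Reaction term: ξ·ΔH°_rxn = 176.15 × -53.4 = -9406.5 kJ/min
Sensible, feed 128→25 °C: -5377.6 kJ/min
Outlet flows (mol/min): A 50.848, B 352.3
Sensible, products 25→218 °C: 8839 kJ/min
Q = ΔH = -5945.1 kJ/min = -99.085 kW
Heat removed = 99.085 kJ/s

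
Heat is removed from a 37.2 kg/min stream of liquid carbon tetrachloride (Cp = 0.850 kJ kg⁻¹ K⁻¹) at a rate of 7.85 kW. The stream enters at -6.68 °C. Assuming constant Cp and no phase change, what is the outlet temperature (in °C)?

Q = 7.85 kW = 471 kJ/min
ΔT = Q/(ṁ·Cp) = 471/(37.2×0.850) = 14.896 K
T_out = -6.68 − 14.896 = -21.576 °C

T_out = -21.6 °C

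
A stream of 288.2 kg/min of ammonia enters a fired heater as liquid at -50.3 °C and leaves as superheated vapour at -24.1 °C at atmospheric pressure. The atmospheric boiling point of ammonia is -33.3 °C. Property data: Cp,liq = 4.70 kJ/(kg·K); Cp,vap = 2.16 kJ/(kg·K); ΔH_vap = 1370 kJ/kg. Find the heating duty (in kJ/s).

liquid -50.3→-33.3 °C: 79.9 kJ/kg
vaporisation at -33.3 °C: 1370 kJ/kg
vapour -33.3→-24.1 °C: 19.872 kJ/kg
Δh = 79.9 + 1370 + 19.872 = 1469.8 kJ/kg
Q = ṁ·Δh = 288.2 kg/min × 1469.8 kJ/kg = 423590 kJ/min
|Q| = 7059.8 kW

Q = 7060 kJ/s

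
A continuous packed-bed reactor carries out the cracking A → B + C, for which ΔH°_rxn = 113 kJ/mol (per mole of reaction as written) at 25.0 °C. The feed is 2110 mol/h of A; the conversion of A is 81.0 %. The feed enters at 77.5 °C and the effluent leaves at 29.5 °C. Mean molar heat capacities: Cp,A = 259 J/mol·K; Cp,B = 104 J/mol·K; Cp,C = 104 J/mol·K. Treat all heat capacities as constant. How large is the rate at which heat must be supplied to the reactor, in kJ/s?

Q_in = 46.3 kJ/s

Extent of reaction ξ = 0.810 × 2110 = 1709.1 mol/h
Reaction term: ξ·ΔH°_rxn = 1709.1 × 113 = 193130 kJ/h
Sensible, feed 77.5→25 °C: -28691 kJ/h
Outlet flows (mol/h): A 400.9, B 1709.1, C 1709.1
Sensible, products 25→29.5 °C: 2067 kJ/h
Q = ΔH = 166500 kJ/h = 46.251 kW
Heat supplied = 46.251 kJ/s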